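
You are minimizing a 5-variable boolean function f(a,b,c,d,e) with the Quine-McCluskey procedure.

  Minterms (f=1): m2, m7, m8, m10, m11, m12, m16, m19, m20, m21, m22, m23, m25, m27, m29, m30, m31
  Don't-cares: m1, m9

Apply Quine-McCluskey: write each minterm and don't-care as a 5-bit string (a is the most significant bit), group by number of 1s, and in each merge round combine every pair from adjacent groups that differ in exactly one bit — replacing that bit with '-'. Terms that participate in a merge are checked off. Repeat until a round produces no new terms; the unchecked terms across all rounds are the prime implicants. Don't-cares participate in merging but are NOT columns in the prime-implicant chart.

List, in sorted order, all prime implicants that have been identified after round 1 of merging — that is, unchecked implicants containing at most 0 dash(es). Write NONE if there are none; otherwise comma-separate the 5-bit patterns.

NONE

[col 0] 00001*, 00010*, 00111*, 01000*, 01001*, 01010*, 01011*, 01100*, 10000*, 10011*, 10100*, 10101*, 10110*, 10111*, 11001*, 11011*, 11101*, 11110*, 11111*
[col 1] -0111, -1001*, -1011*, 0-001, 0-010, 01-00, 010-0*, 010-1*, 0100-*, 0101-*, 1-011*, 1-101*, 1-110*, 1-111*, 10-00, 10-11*, 101-0*, 101-1*, 1010-*, 1011-*, 11-01*, 11-11*, 110-1*, 111-1*, 1111-*
[col 2] -10-1, 010--, 1--11, 1-1-1, 1-11-, 101--, 11--1
Prime implicants: -0111, -10-1, 0-001, 0-010, 01-00, 010--, 1--11, 1-1-1, 1-11-, 10-00, 101--, 11--1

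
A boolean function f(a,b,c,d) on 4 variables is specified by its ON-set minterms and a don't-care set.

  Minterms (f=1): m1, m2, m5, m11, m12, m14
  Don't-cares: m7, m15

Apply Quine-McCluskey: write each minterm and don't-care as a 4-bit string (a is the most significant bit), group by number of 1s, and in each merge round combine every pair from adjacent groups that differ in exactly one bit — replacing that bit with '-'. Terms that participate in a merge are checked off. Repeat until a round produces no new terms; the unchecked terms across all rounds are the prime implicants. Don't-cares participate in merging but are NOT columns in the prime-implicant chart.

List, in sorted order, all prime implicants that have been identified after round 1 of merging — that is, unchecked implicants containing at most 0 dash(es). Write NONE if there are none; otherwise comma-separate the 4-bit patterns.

[col 0] 0001*, 0010, 0101*, 0111*, 1011*, 1100*, 1110*, 1111*
[col 1] -111, 0-01, 01-1, 1-11, 11-0, 111-
Prime implicants: -111, 0-01, 0010, 01-1, 1-11, 11-0, 111-

0010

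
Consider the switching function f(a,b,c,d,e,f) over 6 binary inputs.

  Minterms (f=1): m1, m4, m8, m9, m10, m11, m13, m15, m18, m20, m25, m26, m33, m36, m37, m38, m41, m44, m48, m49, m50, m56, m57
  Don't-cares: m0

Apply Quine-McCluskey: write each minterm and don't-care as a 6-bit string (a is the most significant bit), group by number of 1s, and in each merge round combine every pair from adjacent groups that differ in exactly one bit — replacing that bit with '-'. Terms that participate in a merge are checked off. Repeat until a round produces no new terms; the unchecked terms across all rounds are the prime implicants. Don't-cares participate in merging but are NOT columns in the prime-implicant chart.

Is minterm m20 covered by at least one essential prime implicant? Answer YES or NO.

Round 0: 000000✓ 000001✓ 000100✓ 001000✓ 001001✓ 001010✓ 001011✓ 001101✓ 001111✓ 010010✓ 010100✓ 011001✓ 011010✓ 100001✓ 100100✓ 100101✓ 100110✓ 101001✓ 101100✓ 110000✓ 110001✓ 110010✓ 111000✓ 111001✓
Round 1: -00001✓ -00100 -01001✓ -10010 -11001✓ 0-0100 0-1001✓ 0-1010 00-000✓ 00-001✓ 000-00 00000-✓ 001-01✓ 001-11✓ 0010-0✓ 0010-1✓ 00100-✓ 00101-✓ 0011-1✓ 01-010 1-0001✓ 1-1001✓ 10-001✓ 10-100 100-01 1001-0 10010- 11-000✓ 11-001✓ 1100-0 11000-✓ 11100-✓
Round 2: --1001 -0-001 00-00- 001--1 0010-- 1--001 11-00-
PIs = {--1001, -0-001, -00100, -10010, 0-0100, 0-1010, 00-00-, 000-00, 001--1, 0010--, 01-010, 1--001, 10-100, 100-01, 1001-0, 10010-, 11-00-, 1100-0}
Coverage chart:
  m1: -0-001,00-00-
  m4: -00100,0-0100,000-00
  m8: 00-00-,0010--
  m9: --1001,-0-001,00-00-,001--1,0010--
  m10: 0-1010,0010--
  m11: 001--1,0010--
  m13: 001--1 ←essential
  m15: 001--1 ←essential
  m18: -10010,01-010
  m20: 0-0100 ←essential
  m25: --1001 ←essential
  m26: 0-1010,01-010
  m33: -0-001,1--001,100-01
  m36: -00100,10-100,1001-0,10010-
  m37: 100-01,10010-
  m38: 1001-0 ←essential
  m41: --1001,-0-001,1--001
  m44: 10-100 ←essential
  m48: 11-00-,1100-0
  m49: 1--001,11-00-
  m50: -10010,1100-0
  m56: 11-00- ←essential
  m57: --1001,1--001,11-00-
Essential: --1001, 0-0100, 001--1, 10-100, 1001-0, 11-00-

YES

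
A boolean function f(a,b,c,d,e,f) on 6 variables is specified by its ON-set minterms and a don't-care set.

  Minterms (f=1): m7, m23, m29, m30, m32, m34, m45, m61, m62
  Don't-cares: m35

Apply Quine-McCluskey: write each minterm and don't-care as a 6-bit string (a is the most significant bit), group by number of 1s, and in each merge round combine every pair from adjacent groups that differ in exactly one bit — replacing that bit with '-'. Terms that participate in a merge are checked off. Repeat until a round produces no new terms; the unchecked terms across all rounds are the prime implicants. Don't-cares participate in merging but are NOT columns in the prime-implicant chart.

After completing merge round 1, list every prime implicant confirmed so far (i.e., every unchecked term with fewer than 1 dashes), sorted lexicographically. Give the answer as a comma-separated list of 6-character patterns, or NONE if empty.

NONE

size-2^0 implicants → 000111(✓)  010111(✓)  011101(✓)  011110(✓)  100000(✓)  100010(✓)  100011(✓)  101101(✓)  111101(✓)  111110(✓)
size-2^1 implicants → -11101  -11110  0-0111  1-1101  1000-0  10001-
Unchecked terms (primes): -11101, -11110, 0-0111, 1-1101, 1000-0, 10001-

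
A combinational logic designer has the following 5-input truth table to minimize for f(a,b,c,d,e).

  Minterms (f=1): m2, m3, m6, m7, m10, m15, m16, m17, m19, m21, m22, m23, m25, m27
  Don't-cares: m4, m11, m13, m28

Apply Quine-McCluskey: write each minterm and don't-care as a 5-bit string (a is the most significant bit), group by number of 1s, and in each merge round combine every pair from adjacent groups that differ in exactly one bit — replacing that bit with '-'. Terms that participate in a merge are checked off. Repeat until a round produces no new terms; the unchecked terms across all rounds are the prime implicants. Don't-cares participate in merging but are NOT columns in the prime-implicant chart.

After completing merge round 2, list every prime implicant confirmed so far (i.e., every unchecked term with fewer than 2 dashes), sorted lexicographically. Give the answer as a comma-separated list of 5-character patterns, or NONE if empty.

001-0, 011-1, 1000-, 11100

[col 0] 00010*, 00011*, 00100*, 00110*, 00111*, 01010*, 01011*, 01101*, 01111*, 10000*, 10001*, 10011*, 10101*, 10110*, 10111*, 11001*, 11011*, 11100
[col 1] -0011*, -0110*, -0111*, -1011*, 0-010*, 0-011*, 0-111*, 00-10*, 00-11*, 0001-*, 001-0, 0011-*, 01-11*, 0101-*, 011-1, 1-001*, 1-011*, 10-01*, 10-11*, 100-1*, 1000-, 101-1*, 1011-*, 110-1*
[col 2] --011, -0-11, -011-, 0--11, 0-01-, 00-1-, 1-0-1, 10--1
Prime implicants: --011, -0-11, -011-, 0--11, 0-01-, 00-1-, 001-0, 011-1, 1-0-1, 10--1, 1000-, 11100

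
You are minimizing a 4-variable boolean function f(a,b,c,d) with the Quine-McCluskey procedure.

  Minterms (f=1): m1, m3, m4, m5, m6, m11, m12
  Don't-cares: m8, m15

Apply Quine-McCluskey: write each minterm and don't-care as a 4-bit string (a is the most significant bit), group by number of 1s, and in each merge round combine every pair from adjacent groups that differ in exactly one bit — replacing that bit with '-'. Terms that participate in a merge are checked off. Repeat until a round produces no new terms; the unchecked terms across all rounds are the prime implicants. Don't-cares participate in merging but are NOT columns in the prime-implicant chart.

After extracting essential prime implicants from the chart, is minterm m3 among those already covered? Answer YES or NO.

NO

[col 0] 0001*, 0011*, 0100*, 0101*, 0110*, 1000*, 1011*, 1100*, 1111*
[col 1] -011, -100, 0-01, 00-1, 01-0, 010-, 1-00, 1-11
Prime implicants: -011, -100, 0-01, 00-1, 01-0, 010-, 1-00, 1-11
PI chart (minterm → PIs covering it):
  1 | 0-01,00-1
  3 | -011,00-1
  4 | -100,01-0,010-
  5 | 0-01,010-
  6 | 01-0  (sole → essential)
  11 | -011,1-11
  12 | -100,1-00
Essential prime implicants: 01-0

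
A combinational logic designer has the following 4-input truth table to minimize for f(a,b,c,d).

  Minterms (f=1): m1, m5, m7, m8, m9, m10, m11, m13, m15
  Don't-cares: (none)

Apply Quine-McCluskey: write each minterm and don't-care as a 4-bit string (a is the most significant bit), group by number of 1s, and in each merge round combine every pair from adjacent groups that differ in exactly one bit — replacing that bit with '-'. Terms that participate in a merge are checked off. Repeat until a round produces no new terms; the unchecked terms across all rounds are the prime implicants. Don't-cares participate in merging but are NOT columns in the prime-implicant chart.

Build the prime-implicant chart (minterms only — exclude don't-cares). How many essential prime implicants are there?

size-2^0 implicants → 0001(✓)  0101(✓)  0111(✓)  1000(✓)  1001(✓)  1010(✓)  1011(✓)  1101(✓)  1111(✓)
size-2^1 implicants → -001(✓)  -101(✓)  -111(✓)  0-01(✓)  01-1(✓)  1-01(✓)  1-11(✓)  10-0(✓)  10-1(✓)  100-(✓)  101-(✓)  11-1(✓)
size-2^2 implicants → --01  -1-1  1--1  10--
Unchecked terms (primes): --01, -1-1, 1--1, 10--
Minterm coverage:
  m1 ⊆ --01 [E]
  m5 ⊆ --01,-1-1
  m7 ⊆ -1-1 [E]
  m8 ⊆ 10-- [E]
  m9 ⊆ --01,1--1,10--
  m10 ⊆ 10-- [E]
  m11 ⊆ 1--1,10--
  m13 ⊆ --01,-1-1,1--1
  m15 ⊆ -1-1,1--1
E = {--01, -1-1, 10--}

3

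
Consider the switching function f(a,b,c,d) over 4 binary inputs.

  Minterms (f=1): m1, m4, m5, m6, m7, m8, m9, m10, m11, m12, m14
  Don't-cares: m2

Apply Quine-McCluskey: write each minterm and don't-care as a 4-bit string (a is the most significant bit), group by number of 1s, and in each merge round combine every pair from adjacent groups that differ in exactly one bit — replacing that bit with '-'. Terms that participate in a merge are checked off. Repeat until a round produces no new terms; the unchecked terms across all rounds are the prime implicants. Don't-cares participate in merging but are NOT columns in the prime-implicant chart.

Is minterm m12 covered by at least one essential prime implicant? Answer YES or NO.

NO

[col 0] 0001*, 0010*, 0100*, 0101*, 0110*, 0111*, 1000*, 1001*, 1010*, 1011*, 1100*, 1110*
[col 1] -001, -010*, -100*, -110*, 0-01, 0-10*, 01-0*, 01-1*, 010-*, 011-*, 1-00*, 1-10*, 10-0*, 10-1*, 100-*, 101-*, 11-0*
[col 2] --10, -1-0, 01--, 1--0, 10--
Prime implicants: --10, -001, -1-0, 0-01, 01--, 1--0, 10--
PI chart (minterm → PIs covering it):
  1 | -001,0-01
  4 | -1-0,01--
  5 | 0-01,01--
  6 | --10,-1-0,01--
  7 | 01--  (sole → essential)
  8 | 1--0,10--
  9 | -001,10--
  10 | --10,1--0,10--
  11 | 10--  (sole → essential)
  12 | -1-0,1--0
  14 | --10,-1-0,1--0
Essential prime implicants: 01--, 10--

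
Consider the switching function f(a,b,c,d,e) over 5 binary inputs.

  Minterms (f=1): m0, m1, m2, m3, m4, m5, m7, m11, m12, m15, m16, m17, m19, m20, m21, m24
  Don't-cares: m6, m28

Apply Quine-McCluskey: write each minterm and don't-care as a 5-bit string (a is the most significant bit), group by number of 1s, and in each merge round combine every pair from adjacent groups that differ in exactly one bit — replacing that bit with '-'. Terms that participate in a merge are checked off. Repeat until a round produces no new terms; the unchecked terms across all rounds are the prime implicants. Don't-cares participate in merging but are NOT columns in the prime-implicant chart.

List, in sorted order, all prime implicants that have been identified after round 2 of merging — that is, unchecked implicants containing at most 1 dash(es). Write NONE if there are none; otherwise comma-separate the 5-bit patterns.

NONE

[col 0] 00000*, 00001*, 00010*, 00011*, 00100*, 00101*, 00110*, 00111*, 01011*, 01100*, 01111*, 10000*, 10001*, 10011*, 10100*, 10101*, 11000*, 11100*
[col 1] -0000*, -0001*, -0011*, -0100*, -0101*, -1100*, 0-011*, 0-100*, 0-111*, 00-00*, 00-01*, 00-10*, 00-11*, 000-0*, 000-1*, 0000-*, 0001-*, 001-0*, 001-1*, 0010-*, 0011-*, 01-11*, 1-000*, 1-100*, 10-00*, 10-01*, 100-1*, 1000-*, 1010-*, 11-00*
[col 2] --100, -0-00*, -0-01*, -00-1, -000-*, -010-*, 0--11, 00--0*, 00--1*, 00-0-*, 00-1-*, 000--*, 001--*, 1--00, 10-0-*
[col 3] -0-0-, 00---
Prime implicants: --100, -0-0-, -00-1, 0--11, 00---, 1--00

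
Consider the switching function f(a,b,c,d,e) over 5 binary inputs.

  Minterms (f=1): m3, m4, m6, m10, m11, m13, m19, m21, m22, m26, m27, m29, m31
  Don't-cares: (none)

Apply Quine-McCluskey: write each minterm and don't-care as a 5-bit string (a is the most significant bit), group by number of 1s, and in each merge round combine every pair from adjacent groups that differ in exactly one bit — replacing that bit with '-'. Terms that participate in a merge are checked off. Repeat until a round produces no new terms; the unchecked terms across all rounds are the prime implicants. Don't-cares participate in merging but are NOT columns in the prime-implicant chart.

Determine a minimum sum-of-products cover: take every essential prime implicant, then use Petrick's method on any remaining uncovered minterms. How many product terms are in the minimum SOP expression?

7

[col 0] 00011*, 00100*, 00110*, 01010*, 01011*, 01101*, 10011*, 10101*, 10110*, 11010*, 11011*, 11101*, 11111*
[col 1] -0011*, -0110, -1010*, -1011*, -1101, 0-011*, 001-0, 0101-*, 1-011*, 1-101, 11-11, 1101-*, 111-1
[col 2] --011, -101-
Prime implicants: --011, -0110, -101-, -1101, 001-0, 1-101, 11-11, 111-1
PI chart (minterm → PIs covering it):
  3 | --011  (sole → essential)
  4 | 001-0  (sole → essential)
  6 | -0110,001-0
  10 | -101-  (sole → essential)
  11 | --011,-101-
  13 | -1101  (sole → essential)
  19 | --011  (sole → essential)
  21 | 1-101  (sole → essential)
  22 | -0110  (sole → essential)
  26 | -101-  (sole → essential)
  27 | --011,-101-,11-11
  29 | -1101,1-101,111-1
  31 | 11-11,111-1
Essential prime implicants: --011, -0110, -101-, -1101, 001-0, 1-101
Petrick residual → 11-11
Minimum SOP uses 7 PIs: c'de + b'cde' + bc'd + bcd'e + a'b'ce' + acd'e + abde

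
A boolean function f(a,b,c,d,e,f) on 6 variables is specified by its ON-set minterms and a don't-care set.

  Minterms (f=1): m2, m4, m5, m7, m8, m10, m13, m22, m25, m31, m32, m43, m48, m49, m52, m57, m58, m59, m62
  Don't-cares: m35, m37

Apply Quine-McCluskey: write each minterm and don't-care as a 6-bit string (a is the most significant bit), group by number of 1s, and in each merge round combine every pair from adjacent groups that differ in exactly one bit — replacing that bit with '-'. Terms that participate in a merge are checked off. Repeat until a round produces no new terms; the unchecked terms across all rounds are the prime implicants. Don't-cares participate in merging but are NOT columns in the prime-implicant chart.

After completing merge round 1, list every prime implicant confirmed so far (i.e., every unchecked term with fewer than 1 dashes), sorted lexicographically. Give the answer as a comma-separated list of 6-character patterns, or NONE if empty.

size-2^0 implicants → 000010(✓)  000100(✓)  000101(✓)  000111(✓)  001000(✓)  001010(✓)  001101(✓)  010110  011001(✓)  011111  100000(✓)  100011(✓)  100101(✓)  101011(✓)  110000(✓)  110001(✓)  110100(✓)  111001(✓)  111010(✓)  111011(✓)  111110(✓)
size-2^1 implicants → -00101  -11001  00-010  00-101  0001-1  00010-  0010-0  1-0000  1-1011  10-011  11-001  110-00  11000-  111-10  1110-1  11101-
Unchecked terms (primes): -00101, -11001, 00-010, 00-101, 0001-1, 00010-, 0010-0, 010110, 011111, 1-0000, 1-1011, 10-011, 11-001, 110-00, 11000-, 111-10, 1110-1, 11101-

010110, 011111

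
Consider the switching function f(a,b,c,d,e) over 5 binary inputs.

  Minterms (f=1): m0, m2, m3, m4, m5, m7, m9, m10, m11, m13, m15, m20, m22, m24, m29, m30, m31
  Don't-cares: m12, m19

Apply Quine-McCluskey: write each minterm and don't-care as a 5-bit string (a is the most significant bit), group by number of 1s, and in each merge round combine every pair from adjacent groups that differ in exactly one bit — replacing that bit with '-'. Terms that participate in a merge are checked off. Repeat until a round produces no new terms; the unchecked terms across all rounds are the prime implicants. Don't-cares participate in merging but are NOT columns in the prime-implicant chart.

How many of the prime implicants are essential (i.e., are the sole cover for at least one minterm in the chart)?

[col 0] 00000*, 00010*, 00011*, 00100*, 00101*, 00111*, 01001*, 01010*, 01011*, 01100*, 01101*, 01111*, 10011*, 10100*, 10110*, 11000, 11101*, 11110*, 11111*
[col 1] -0011, -0100, -1101*, -1111*, 0-010*, 0-011*, 0-100*, 0-101*, 0-111*, 00-00, 00-11*, 000-0, 0001-*, 001-1*, 0010-*, 01-01*, 01-11*, 010-1*, 0101-*, 011-1*, 0110-*, 1-110, 101-0, 111-1*, 1111-
[col 2] -11-1, 0--11, 0-01-, 0-1-1, 0-10-, 01--1
Prime implicants: -0011, -0100, -11-1, 0--11, 0-01-, 0-1-1, 0-10-, 00-00, 000-0, 01--1, 1-110, 101-0, 11000, 1111-
PI chart (minterm → PIs covering it):
  0 | 00-00,000-0
  2 | 0-01-,000-0
  3 | -0011,0--11,0-01-
  4 | -0100,0-10-,00-00
  5 | 0-1-1,0-10-
  7 | 0--11,0-1-1
  9 | 01--1  (sole → essential)
  10 | 0-01-  (sole → essential)
  11 | 0--11,0-01-,01--1
  13 | -11-1,0-1-1,0-10-,01--1
  15 | -11-1,0--11,0-1-1,01--1
  20 | -0100,101-0
  22 | 1-110,101-0
  24 | 11000  (sole → essential)
  29 | -11-1  (sole → essential)
  30 | 1-110,1111-
  31 | -11-1,1111-
Essential prime implicants: -11-1, 0-01-, 01--1, 11000

4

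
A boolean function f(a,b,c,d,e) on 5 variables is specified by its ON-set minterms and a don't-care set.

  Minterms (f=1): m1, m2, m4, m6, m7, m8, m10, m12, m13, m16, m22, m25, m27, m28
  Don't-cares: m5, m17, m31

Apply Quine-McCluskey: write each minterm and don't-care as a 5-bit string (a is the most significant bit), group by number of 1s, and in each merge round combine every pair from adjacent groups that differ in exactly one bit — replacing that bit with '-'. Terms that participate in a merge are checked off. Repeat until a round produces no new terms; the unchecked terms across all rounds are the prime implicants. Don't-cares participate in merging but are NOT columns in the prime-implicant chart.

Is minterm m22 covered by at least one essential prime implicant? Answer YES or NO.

YES

[col 0] 00001*, 00010*, 00100*, 00101*, 00110*, 00111*, 01000*, 01010*, 01100*, 01101*, 10000*, 10001*, 10110*, 11001*, 11011*, 11100*, 11111*
[col 1] -0001, -0110, -1100, 0-010, 0-100*, 0-101*, 00-01, 00-10, 001-0*, 001-1*, 0010-*, 0011-*, 01-00, 010-0, 0110-*, 1-001, 1000-, 11-11, 110-1
[col 2] 0-10-, 001--
Prime implicants: -0001, -0110, -1100, 0-010, 0-10-, 00-01, 00-10, 001--, 01-00, 010-0, 1-001, 1000-, 11-11, 110-1
PI chart (minterm → PIs covering it):
  1 | -0001,00-01
  2 | 0-010,00-10
  4 | 0-10-,001--
  6 | -0110,00-10,001--
  7 | 001--  (sole → essential)
  8 | 01-00,010-0
  10 | 0-010,010-0
  12 | -1100,0-10-,01-00
  13 | 0-10-  (sole → essential)
  16 | 1000-  (sole → essential)
  22 | -0110  (sole → essential)
  25 | 1-001,110-1
  27 | 11-11,110-1
  28 | -1100  (sole → essential)
Essential prime implicants: -0110, -1100, 0-10-, 001--, 1000-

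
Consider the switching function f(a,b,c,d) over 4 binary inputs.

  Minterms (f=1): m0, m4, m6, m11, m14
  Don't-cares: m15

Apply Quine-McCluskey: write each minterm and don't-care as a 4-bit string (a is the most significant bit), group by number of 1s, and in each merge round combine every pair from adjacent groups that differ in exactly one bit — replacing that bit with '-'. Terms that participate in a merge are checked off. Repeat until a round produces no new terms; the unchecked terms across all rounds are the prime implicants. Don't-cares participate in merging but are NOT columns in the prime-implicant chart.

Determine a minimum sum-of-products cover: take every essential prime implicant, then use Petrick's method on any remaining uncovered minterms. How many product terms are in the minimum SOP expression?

3

size-2^0 implicants → 0000(✓)  0100(✓)  0110(✓)  1011(✓)  1110(✓)  1111(✓)
size-2^1 implicants → -110  0-00  01-0  1-11  111-
Unchecked terms (primes): -110, 0-00, 01-0, 1-11, 111-
Minterm coverage:
  m0 ⊆ 0-00 [E]
  m4 ⊆ 0-00,01-0
  m6 ⊆ -110,01-0
  m11 ⊆ 1-11 [E]
  m14 ⊆ -110,111-
E = {0-00, 1-11}
Petrick residual → -110
Cover = bcd' + a'c'd' + acd  |cover|=3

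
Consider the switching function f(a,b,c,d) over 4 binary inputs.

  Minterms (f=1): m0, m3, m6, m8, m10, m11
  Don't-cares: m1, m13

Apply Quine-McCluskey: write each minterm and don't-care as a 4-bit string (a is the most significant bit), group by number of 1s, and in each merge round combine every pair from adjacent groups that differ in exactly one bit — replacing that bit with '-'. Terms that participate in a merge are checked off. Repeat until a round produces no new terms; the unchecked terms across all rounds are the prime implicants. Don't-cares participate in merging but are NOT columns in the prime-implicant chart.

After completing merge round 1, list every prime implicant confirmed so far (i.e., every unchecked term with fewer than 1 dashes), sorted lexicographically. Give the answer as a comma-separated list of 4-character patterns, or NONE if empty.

Round 0: 0000✓ 0001✓ 0011✓ 0110 1000✓ 1010✓ 1011✓ 1101
Round 1: -000 -011 00-1 000- 10-0 101-
PIs = {-000, -011, 00-1, 000-, 0110, 10-0, 101-, 1101}

0110, 1101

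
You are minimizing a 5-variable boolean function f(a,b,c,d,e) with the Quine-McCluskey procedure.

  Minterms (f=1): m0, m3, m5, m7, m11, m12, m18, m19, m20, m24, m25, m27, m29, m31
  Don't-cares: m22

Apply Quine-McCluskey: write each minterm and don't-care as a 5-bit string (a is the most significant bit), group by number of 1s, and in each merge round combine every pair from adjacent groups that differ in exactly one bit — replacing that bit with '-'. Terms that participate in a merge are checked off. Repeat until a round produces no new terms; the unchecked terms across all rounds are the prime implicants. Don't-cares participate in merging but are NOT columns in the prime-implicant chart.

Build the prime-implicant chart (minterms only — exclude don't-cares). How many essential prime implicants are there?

[col 0] 00000, 00011*, 00101*, 00111*, 01011*, 01100, 10010*, 10011*, 10100*, 10110*, 11000*, 11001*, 11011*, 11101*, 11111*
[col 1] -0011*, -1011*, 0-011*, 00-11, 001-1, 1-011*, 10-10, 1001-, 101-0, 11-01*, 11-11*, 110-1*, 1100-, 111-1*
[col 2] --011, 11--1
Prime implicants: --011, 00-11, 00000, 001-1, 01100, 10-10, 1001-, 101-0, 11--1, 1100-
PI chart (minterm → PIs covering it):
  0 | 00000  (sole → essential)
  3 | --011,00-11
  5 | 001-1  (sole → essential)
  7 | 00-11,001-1
  11 | --011  (sole → essential)
  12 | 01100  (sole → essential)
  18 | 10-10,1001-
  19 | --011,1001-
  20 | 101-0  (sole → essential)
  24 | 1100-  (sole → essential)
  25 | 11--1,1100-
  27 | --011,11--1
  29 | 11--1  (sole → essential)
  31 | 11--1  (sole → essential)
Essential prime implicants: --011, 00000, 001-1, 01100, 101-0, 11--1, 1100-

7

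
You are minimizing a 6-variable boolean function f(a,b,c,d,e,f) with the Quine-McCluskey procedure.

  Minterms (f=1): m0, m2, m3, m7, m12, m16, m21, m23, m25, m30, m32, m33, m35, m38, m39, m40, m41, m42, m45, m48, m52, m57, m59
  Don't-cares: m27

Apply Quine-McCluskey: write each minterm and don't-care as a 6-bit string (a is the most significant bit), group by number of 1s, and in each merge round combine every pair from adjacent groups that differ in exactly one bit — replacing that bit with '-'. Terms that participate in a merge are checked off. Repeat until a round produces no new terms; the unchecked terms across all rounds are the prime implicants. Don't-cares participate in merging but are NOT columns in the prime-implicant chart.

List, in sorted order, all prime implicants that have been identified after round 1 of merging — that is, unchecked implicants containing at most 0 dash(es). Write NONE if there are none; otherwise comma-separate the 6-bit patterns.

001100, 011110

size-2^0 implicants → 000000(✓)  000010(✓)  000011(✓)  000111(✓)  001100  010000(✓)  010101(✓)  010111(✓)  011001(✓)  011011(✓)  011110  100000(✓)  100001(✓)  100011(✓)  100110(✓)  100111(✓)  101000(✓)  101001(✓)  101010(✓)  101101(✓)  110000(✓)  110100(✓)  111001(✓)  111011(✓)
size-2^1 implicants → -00000(✓)  -00011(✓)  -00111(✓)  -10000(✓)  -11001(✓)  -11011(✓)  0-0000(✓)  0-0111  000-11(✓)  0000-0  00001-  0101-1  0110-1(✓)  1-0000(✓)  1-1001  10-000(✓)  10-001(✓)  100-11(✓)  1000-1  10000-(✓)  10011-  101-01  1010-0  10100-(✓)  110-00  1110-1(✓)
size-2^2 implicants → --0000  -00-11  -110-1  10-00-
Unchecked terms (primes): --0000, -00-11, -110-1, 0-0111, 0000-0, 00001-, 001100, 0101-1, 011110, 1-1001, 10-00-, 1000-1, 10011-, 101-01, 1010-0, 110-00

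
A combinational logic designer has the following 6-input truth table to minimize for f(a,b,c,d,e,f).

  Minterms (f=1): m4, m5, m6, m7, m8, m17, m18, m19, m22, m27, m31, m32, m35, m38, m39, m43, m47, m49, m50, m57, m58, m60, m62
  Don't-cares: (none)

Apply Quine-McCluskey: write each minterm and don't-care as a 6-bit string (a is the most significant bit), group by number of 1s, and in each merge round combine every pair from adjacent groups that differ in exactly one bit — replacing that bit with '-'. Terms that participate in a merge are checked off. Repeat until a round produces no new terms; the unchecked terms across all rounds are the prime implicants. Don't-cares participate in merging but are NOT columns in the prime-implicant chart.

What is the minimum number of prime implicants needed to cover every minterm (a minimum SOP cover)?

11

size-2^0 implicants → 000100(✓)  000101(✓)  000110(✓)  000111(✓)  001000  010001(✓)  010010(✓)  010011(✓)  010110(✓)  011011(✓)  011111(✓)  100000  100011(✓)  100110(✓)  100111(✓)  101011(✓)  101111(✓)  110001(✓)  110010(✓)  111001(✓)  111010(✓)  111100(✓)  111110(✓)
size-2^1 implicants → -00110(✓)  -00111(✓)  -10001  -10010  0-0110  0001-0(✓)  0001-1(✓)  00010-(✓)  00011-(✓)  01-011  010-10  0100-1  01001-  011-11  10-011(✓)  10-111(✓)  100-11(✓)  10011-(✓)  101-11(✓)  11-001  11-010  111-10  1111-0
size-2^2 implicants → -0011-  0001--  10--11
Unchecked terms (primes): -0011-, -10001, -10010, 0-0110, 0001--, 001000, 01-011, 010-10, 0100-1, 01001-, 011-11, 10--11, 100000, 11-001, 11-010, 111-10, 1111-0
Minterm coverage:
  m4 ⊆ 0001-- [E]
  m5 ⊆ 0001-- [E]
  m6 ⊆ -0011-,0-0110,0001--
  m7 ⊆ -0011-,0001--
  m8 ⊆ 001000 [E]
  m17 ⊆ -10001,0100-1
  m18 ⊆ -10010,010-10,01001-
  m19 ⊆ 01-011,0100-1,01001-
  m22 ⊆ 0-0110,010-10
  m27 ⊆ 01-011,011-11
  m31 ⊆ 011-11 [E]
  m32 ⊆ 100000 [E]
  m35 ⊆ 10--11 [E]
  m38 ⊆ -0011- [E]
  m39 ⊆ -0011-,10--11
  m43 ⊆ 10--11 [E]
  m47 ⊆ 10--11 [E]
  m49 ⊆ -10001,11-001
  m50 ⊆ -10010,11-010
  m57 ⊆ 11-001 [E]
  m58 ⊆ 11-010,111-10
  m60 ⊆ 1111-0 [E]
  m62 ⊆ 111-10,1111-0
E = {-0011-, 0001--, 001000, 011-11, 10--11, 100000, 11-001, 1111-0}
Petrick residual → 010-10, 0100-1, 11-010
Cover = b'c'de + a'b'c'd + a'b'cd'e'f' + a'bc'ef' + a'bc'd'f + a'bcef + ab'ef + ab'c'd'e'f' + abd'e'f + abd'ef' + abcdf'  |cover|=11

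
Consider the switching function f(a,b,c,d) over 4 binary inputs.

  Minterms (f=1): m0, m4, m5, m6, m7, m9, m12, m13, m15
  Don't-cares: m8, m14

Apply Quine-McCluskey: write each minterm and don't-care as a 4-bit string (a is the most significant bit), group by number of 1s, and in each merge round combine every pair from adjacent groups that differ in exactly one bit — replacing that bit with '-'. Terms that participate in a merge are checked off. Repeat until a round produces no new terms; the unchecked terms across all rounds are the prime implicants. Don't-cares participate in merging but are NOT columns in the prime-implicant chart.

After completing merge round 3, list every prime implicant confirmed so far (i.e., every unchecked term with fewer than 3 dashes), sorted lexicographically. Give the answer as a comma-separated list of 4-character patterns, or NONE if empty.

--00, 1-0-

[col 0] 0000*, 0100*, 0101*, 0110*, 0111*, 1000*, 1001*, 1100*, 1101*, 1110*, 1111*
[col 1] -000*, -100*, -101*, -110*, -111*, 0-00*, 01-0*, 01-1*, 010-*, 011-*, 1-00*, 1-01*, 100-*, 11-0*, 11-1*, 110-*, 111-*
[col 2] --00, -1-0*, -1-1*, -10-*, -11-*, 01--*, 1-0-, 11--*
[col 3] -1--
Prime implicants: --00, -1--, 1-0-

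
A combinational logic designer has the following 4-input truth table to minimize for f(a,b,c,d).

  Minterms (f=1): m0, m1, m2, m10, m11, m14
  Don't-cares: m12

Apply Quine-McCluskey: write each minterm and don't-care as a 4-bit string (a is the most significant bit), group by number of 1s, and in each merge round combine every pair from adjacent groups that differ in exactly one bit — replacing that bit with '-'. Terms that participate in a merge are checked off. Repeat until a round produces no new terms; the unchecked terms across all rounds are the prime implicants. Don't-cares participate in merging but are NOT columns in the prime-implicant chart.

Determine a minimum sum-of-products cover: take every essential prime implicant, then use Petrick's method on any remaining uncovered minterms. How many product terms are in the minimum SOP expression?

4

size-2^0 implicants → 0000(✓)  0001(✓)  0010(✓)  1010(✓)  1011(✓)  1100(✓)  1110(✓)
size-2^1 implicants → -010  00-0  000-  1-10  101-  11-0
Unchecked terms (primes): -010, 00-0, 000-, 1-10, 101-, 11-0
Minterm coverage:
  m0 ⊆ 00-0,000-
  m1 ⊆ 000- [E]
  m2 ⊆ -010,00-0
  m10 ⊆ -010,1-10,101-
  m11 ⊆ 101- [E]
  m14 ⊆ 1-10,11-0
E = {000-, 101-}
Petrick residual → -010, 1-10
Cover = b'cd' + a'b'c' + acd' + ab'c  |cover|=4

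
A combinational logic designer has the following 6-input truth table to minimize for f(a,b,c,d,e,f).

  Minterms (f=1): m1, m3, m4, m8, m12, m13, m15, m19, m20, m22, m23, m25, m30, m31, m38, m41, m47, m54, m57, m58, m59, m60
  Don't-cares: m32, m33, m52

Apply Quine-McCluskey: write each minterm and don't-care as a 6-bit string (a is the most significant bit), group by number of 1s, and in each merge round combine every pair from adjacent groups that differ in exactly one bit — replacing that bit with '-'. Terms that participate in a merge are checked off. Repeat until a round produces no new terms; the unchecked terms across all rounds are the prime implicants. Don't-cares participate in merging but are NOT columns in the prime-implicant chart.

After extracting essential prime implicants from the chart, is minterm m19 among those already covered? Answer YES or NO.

NO

Round 0: 000001✓ 000011✓ 000100✓ 001000✓ 001100✓ 001101✓ 001111✓ 010011✓ 010100✓ 010110✓ 010111✓ 011001✓ 011110✓ 011111✓ 100000✓ 100001✓ 100110✓ 101001✓ 101111✓ 110100✓ 110110✓ 111001✓ 111010✓ 111011✓ 111100✓
Round 1: -00001 -01111 -10100✓ -10110✓ -11001 0-0011 0-0100 0-1111 00-100 0000-1 001-00 0011-1 00110- 01-110✓ 01-111✓ 010-11 0101-0✓ 01011-✓ 01111-✓ 1-0110 1-1001 10-001 10000- 11-100 1101-0✓ 1110-1 11101-
Round 2: -101-0 01-11-
PIs = {-00001, -01111, -101-0, -11001, 0-0011, 0-0100, 0-1111, 00-100, 0000-1, 001-00, 0011-1, 00110-, 01-11-, 010-11, 1-0110, 1-1001, 10-001, 10000-, 11-100, 1110-1, 11101-}
Coverage chart:
  m1: -00001,0000-1
  m3: 0-0011,0000-1
  m4: 0-0100,00-100
  m8: 001-00 ←essential
  m12: 00-100,001-00,00110-
  m13: 0011-1,00110-
  m15: -01111,0-1111,0011-1
  m19: 0-0011,010-11
  m20: -101-0,0-0100
  m22: -101-0,01-11-
  m23: 01-11-,010-11
  m25: -11001 ←essential
  m30: 01-11- ←essential
  m31: 0-1111,01-11-
  m38: 1-0110 ←essential
  m41: 1-1001,10-001
  m47: -01111 ←essential
  m54: -101-0,1-0110
  m57: -11001,1-1001,1110-1
  m58: 11101- ←essential
  m59: 1110-1,11101-
  m60: 11-100 ←essential
Essential: -01111, -11001, 001-00, 01-11-, 1-0110, 11-100, 11101-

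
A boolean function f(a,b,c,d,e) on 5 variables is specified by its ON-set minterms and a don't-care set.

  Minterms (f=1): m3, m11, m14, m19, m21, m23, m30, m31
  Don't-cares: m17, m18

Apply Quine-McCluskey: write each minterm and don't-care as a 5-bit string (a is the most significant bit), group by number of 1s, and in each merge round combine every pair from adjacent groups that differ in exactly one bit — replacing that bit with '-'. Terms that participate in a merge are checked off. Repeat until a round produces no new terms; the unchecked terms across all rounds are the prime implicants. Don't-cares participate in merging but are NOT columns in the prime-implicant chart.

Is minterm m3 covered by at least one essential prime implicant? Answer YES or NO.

YES

Round 0: 00011✓ 01011✓ 01110✓ 10001✓ 10010✓ 10011✓ 10101✓ 10111✓ 11110✓ 11111✓
Round 1: -0011 -1110 0-011 1-111 10-01✓ 10-11✓ 100-1✓ 1001- 101-1✓ 1111-
Round 2: 10--1
PIs = {-0011, -1110, 0-011, 1-111, 10--1, 1001-, 1111-}
Coverage chart:
  m3: -0011,0-011
  m11: 0-011 ←essential
  m14: -1110 ←essential
  m19: -0011,10--1,1001-
  m21: 10--1 ←essential
  m23: 1-111,10--1
  m30: -1110,1111-
  m31: 1-111,1111-
Essential: -1110, 0-011, 10--1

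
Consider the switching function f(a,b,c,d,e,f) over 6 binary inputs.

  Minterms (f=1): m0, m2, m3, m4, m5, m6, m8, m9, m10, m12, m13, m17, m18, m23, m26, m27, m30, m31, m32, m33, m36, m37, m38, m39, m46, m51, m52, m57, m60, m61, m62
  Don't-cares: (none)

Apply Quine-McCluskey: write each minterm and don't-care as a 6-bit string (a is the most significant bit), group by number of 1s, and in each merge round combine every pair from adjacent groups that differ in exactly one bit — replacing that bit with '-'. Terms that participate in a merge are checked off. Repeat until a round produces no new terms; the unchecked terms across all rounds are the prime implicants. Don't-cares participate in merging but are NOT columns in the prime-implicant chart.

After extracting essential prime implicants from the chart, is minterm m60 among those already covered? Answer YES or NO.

NO

[col 0] 000000*, 000010*, 000011*, 000100*, 000101*, 000110*, 001000*, 001001*, 001010*, 001100*, 001101*, 010001, 010010*, 010111*, 011010*, 011011*, 011110*, 011111*, 100000*, 100001*, 100100*, 100101*, 100110*, 100111*, 101110*, 110011, 110100*, 111001*, 111100*, 111101*, 111110*
[col 1] -00000*, -00100*, -00101*, -00110*, -11110, 0-0010*, 0-1010*, 00-000*, 00-010*, 00-100*, 00-101*, 000-00*, 000-10*, 0000-0*, 00001-, 0001-0*, 00010-*, 001-00*, 001-01*, 0010-0*, 00100-*, 00110-*, 01-010*, 01-111, 011-10*, 011-11*, 01101-*, 01111-*, 1-0100, 1-1110, 10-110, 100-00*, 100-01*, 10000-*, 1001-0*, 1001-1*, 10010-*, 10011-*, 11-100, 111-01, 1111-0, 11110-
[col 2] -00-00, -001-0, -0010-, 0--010, 00--00, 00-0-0, 00-10-, 000--0, 001-0-, 011-1-, 100-0-, 1001--
Prime implicants: -00-00, -001-0, -0010-, -11110, 0--010, 00--00, 00-0-0, 00-10-, 000--0, 00001-, 001-0-, 01-111, 010001, 011-1-, 1-0100, 1-1110, 10-110, 100-0-, 1001--, 11-100, 110011, 111-01, 1111-0, 11110-
PI chart (minterm → PIs covering it):
  0 | -00-00,00--00,00-0-0,000--0
  2 | 0--010,00-0-0,000--0,00001-
  3 | 00001-  (sole → essential)
  4 | -00-00,-001-0,-0010-,00--00,00-10-,000--0
  5 | -0010-,00-10-
  6 | -001-0,000--0
  8 | 00--00,00-0-0,001-0-
  9 | 001-0-  (sole → essential)
  10 | 0--010,00-0-0
  12 | 00--00,00-10-,001-0-
  13 | 00-10-,001-0-
  17 | 010001  (sole → essential)
  18 | 0--010  (sole → essential)
  23 | 01-111  (sole → essential)
  26 | 0--010,011-1-
  27 | 011-1-  (sole → essential)
  30 | -11110,011-1-
  31 | 01-111,011-1-
  32 | -00-00,100-0-
  33 | 100-0-  (sole → essential)
  36 | -00-00,-001-0,-0010-,1-0100,100-0-,1001--
  37 | -0010-,100-0-,1001--
  38 | -001-0,10-110,1001--
  39 | 1001--  (sole → essential)
  46 | 1-1110,10-110
  51 | 110011  (sole → essential)
  52 | 1-0100,11-100
  57 | 111-01  (sole → essential)
  60 | 11-100,1111-0,11110-
  61 | 111-01,11110-
  62 | -11110,1-1110,1111-0
Essential prime implicants: 0--010, 00001-, 001-0-, 01-111, 010001, 011-1-, 100-0-, 1001--, 110011, 111-01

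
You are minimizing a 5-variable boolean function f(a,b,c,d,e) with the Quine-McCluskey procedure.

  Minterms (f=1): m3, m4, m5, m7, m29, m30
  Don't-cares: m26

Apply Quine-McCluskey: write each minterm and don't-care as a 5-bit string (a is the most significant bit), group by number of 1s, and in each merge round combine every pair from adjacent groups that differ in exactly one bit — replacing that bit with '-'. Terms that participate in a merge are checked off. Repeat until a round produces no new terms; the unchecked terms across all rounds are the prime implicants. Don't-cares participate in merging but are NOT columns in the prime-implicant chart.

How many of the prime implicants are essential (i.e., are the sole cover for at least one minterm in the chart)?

[col 0] 00011*, 00100*, 00101*, 00111*, 11010*, 11101, 11110*
[col 1] 00-11, 001-1, 0010-, 11-10
Prime implicants: 00-11, 001-1, 0010-, 11-10, 11101
PI chart (minterm → PIs covering it):
  3 | 00-11  (sole → essential)
  4 | 0010-  (sole → essential)
  5 | 001-1,0010-
  7 | 00-11,001-1
  29 | 11101  (sole → essential)
  30 | 11-10  (sole → essential)
Essential prime implicants: 00-11, 0010-, 11-10, 11101

4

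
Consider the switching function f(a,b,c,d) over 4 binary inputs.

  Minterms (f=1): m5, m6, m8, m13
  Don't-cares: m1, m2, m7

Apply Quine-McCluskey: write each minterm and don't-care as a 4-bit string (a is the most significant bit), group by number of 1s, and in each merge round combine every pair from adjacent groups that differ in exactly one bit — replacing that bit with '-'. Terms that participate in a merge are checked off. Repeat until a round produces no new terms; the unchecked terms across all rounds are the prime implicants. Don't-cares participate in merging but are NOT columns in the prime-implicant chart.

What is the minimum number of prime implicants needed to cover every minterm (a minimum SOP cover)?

Round 0: 0001✓ 0010✓ 0101✓ 0110✓ 0111✓ 1000 1101✓
Round 1: -101 0-01 0-10 01-1 011-
PIs = {-101, 0-01, 0-10, 01-1, 011-, 1000}
Coverage chart:
  m5: -101,0-01,01-1
  m6: 0-10,011-
  m8: 1000 ←essential
  m13: -101 ←essential
Essential: -101, 1000
Petrick residual → 0-10
Min cover (3 terms): bc'd + a'cd' + ab'c'd'

3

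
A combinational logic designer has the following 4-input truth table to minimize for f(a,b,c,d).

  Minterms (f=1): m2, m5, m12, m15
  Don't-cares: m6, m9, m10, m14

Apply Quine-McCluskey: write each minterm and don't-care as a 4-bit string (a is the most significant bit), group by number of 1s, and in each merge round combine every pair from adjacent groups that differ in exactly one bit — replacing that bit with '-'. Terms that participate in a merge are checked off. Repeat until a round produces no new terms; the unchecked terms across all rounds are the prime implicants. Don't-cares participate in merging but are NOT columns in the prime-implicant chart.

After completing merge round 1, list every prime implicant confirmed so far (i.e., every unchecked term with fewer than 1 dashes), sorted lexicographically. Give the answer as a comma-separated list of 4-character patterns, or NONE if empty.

0101, 1001

size-2^0 implicants → 0010(✓)  0101  0110(✓)  1001  1010(✓)  1100(✓)  1110(✓)  1111(✓)
size-2^1 implicants → -010(✓)  -110(✓)  0-10(✓)  1-10(✓)  11-0  111-
size-2^2 implicants → --10
Unchecked terms (primes): --10, 0101, 1001, 11-0, 111-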